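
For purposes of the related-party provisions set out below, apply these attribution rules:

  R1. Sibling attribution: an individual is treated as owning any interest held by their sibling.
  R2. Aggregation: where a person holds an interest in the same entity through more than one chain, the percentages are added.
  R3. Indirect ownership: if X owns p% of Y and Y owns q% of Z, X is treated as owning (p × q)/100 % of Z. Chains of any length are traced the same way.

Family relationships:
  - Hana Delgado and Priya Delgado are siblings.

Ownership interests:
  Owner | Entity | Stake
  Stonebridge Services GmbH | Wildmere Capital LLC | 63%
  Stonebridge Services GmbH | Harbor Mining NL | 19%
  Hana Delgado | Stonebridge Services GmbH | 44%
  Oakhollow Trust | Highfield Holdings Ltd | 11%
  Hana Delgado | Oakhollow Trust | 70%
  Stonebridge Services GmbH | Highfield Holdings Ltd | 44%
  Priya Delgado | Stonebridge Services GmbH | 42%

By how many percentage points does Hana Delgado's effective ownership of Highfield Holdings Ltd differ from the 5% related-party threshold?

By sibling attribution (R1), Hana Delgado is treated as also owning Priya Delgado's interest in Stonebridge Services GmbH, giving 44% + 42% = 86%.
Chain via Stonebridge Services GmbH (R3): 86% × 44% = 37.84% of Highfield Holdings Ltd.
Chain via Oakhollow Trust (R3): 70% × 11% = 7.7% of Highfield Holdings Ltd.
Aggregating (R2): 37.84% + 7.7% = 45.54%.
45.54% exceeds the 5% threshold by 40.54 percentage points.

40.54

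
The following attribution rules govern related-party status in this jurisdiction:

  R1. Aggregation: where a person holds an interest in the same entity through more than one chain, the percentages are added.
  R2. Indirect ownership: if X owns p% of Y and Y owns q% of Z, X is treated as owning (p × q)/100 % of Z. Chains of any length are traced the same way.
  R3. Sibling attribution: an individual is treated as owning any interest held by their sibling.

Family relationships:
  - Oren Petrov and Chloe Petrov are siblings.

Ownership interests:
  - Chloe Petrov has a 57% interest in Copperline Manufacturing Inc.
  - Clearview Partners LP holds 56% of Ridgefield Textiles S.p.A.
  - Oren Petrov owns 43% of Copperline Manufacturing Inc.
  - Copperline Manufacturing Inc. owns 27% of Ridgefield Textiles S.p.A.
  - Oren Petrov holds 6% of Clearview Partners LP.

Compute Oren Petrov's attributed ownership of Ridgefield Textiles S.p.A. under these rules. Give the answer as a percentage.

By sibling attribution (R3), Oren Petrov is treated as also owning Chloe Petrov's interest in Copperline Manufacturing Inc, giving 43% + 57% = 100%.
Chain via Clearview Partners LP (R2): 6% × 56% = 3.36% of Ridgefield Textiles S.p.A.
Chain via Copperline Manufacturing Inc. (R2): 100% × 27% = 27% of Ridgefield Textiles S.p.A.
Aggregating (R1): 3.36% + 27% = 30.36%.

30.36%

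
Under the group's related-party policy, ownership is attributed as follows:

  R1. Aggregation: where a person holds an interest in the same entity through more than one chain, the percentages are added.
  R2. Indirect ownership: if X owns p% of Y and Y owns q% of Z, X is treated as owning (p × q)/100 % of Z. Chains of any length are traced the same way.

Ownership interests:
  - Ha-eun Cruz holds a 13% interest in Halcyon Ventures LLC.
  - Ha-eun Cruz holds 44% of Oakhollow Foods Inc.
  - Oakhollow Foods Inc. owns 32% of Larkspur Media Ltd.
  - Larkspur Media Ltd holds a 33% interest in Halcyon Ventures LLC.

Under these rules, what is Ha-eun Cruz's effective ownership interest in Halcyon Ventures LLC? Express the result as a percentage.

17.6464%

Chain via Oakhollow Foods Inc. → Larkspur Media Ltd (R2): 44% × 32% × 33% = 4.6464% of Halcyon Ventures LLC.
Direct interest in Halcyon Ventures LLC: 13%.
Aggregating (R1): 4.6464% + 13% = 17.6464%.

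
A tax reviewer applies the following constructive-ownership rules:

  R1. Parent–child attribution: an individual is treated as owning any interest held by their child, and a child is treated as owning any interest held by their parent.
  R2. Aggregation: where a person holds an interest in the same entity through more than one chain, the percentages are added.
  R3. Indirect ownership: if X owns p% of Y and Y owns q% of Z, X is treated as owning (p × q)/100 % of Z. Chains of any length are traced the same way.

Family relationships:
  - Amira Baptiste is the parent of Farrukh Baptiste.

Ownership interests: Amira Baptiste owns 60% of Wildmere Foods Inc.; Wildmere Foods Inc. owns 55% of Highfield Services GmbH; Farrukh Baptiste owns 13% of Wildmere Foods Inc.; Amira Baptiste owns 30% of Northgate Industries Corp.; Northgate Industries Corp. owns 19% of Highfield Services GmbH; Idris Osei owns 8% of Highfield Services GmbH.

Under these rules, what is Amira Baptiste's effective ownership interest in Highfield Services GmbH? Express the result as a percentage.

45.85%

By parent–child attribution (R1), Amira Baptiste is treated as also owning Farrukh Baptiste's interest in Wildmere Foods Inc, giving 60% + 13% = 73%.
Chain via Northgate Industries Corp. (R3): 30% × 19% = 5.7% of Highfield Services GmbH.
Chain via Wildmere Foods Inc. (R3): 73% × 55% = 40.15% of Highfield Services GmbH.
Aggregating (R2): 5.7% + 40.15% = 45.85%.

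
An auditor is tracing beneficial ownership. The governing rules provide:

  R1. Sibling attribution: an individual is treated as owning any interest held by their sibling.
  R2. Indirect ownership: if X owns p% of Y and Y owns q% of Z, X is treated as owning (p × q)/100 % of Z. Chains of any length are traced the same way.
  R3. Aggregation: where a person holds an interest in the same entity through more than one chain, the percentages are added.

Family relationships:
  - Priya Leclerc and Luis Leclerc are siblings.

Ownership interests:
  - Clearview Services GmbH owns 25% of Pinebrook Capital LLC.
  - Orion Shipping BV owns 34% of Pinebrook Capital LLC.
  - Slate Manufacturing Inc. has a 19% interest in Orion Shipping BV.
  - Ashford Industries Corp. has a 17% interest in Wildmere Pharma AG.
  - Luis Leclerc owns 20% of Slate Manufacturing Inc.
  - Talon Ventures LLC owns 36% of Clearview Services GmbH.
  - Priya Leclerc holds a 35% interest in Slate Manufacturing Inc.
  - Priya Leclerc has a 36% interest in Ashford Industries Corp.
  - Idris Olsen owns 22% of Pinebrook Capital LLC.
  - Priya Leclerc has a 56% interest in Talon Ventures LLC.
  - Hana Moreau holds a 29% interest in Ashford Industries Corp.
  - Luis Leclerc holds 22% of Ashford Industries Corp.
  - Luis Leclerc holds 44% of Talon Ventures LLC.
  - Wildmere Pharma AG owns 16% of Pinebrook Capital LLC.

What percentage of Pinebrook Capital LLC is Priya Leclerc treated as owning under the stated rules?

By sibling attribution (R1), Priya Leclerc is treated as also owning Luis Leclerc's interest in Ashford Industries Corp, giving 36% + 22% = 58%.
By sibling attribution (R1), Priya Leclerc is treated as also owning Luis Leclerc's interest in Talon Ventures LLC, giving 56% + 44% = 100%.
By sibling attribution (R1), Priya Leclerc is treated as also owning Luis Leclerc's interest in Slate Manufacturing Inc, giving 35% + 20% = 55%.
Chain via Ashford Industries Corp. → Wildmere Pharma AG (R2): 58% × 17% × 16% = 1.5776% of Pinebrook Capital LLC.
Chain via Talon Ventures LLC → Clearview Services GmbH (R2): 100% × 36% × 25% = 9% of Pinebrook Capital LLC.
Chain via Slate Manufacturing Inc. → Orion Shipping BV (R2): 55% × 19% × 34% = 3.553% of Pinebrook Capital LLC.
Aggregating (R3): 1.5776% + 9% + 3.553% = 14.1306%.

14.1306%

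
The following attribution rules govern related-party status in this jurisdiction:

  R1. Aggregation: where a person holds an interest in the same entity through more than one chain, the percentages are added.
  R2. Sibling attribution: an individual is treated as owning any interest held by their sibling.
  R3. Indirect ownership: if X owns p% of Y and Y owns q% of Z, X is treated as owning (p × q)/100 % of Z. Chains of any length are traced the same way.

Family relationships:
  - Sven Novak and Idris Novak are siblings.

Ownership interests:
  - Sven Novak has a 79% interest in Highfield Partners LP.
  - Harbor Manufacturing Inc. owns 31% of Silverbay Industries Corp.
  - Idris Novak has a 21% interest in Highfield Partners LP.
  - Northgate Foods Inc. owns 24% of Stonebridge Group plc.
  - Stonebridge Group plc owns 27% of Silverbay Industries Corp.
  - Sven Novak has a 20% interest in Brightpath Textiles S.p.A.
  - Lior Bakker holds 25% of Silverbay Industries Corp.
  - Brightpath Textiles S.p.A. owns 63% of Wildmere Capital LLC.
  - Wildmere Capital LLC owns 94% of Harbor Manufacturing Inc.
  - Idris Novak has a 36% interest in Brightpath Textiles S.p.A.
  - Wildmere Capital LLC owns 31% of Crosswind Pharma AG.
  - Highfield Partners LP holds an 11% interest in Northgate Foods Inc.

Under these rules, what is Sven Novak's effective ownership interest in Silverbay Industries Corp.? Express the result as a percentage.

By sibling attribution (R2), Sven Novak is treated as also owning Idris Novak's interest in Brightpath Textiles S.p.A, giving 20% + 36% = 56%.
By sibling attribution (R2), Sven Novak is treated as also owning Idris Novak's interest in Highfield Partners LP, giving 79% + 21% = 100%.
Chain via Brightpath Textiles S.p.A. → Wildmere Capital LLC → Harbor Manufacturing Inc. (R3): 56% × 63% × 94% × 31% = 10.280592% of Silverbay Industries Corp.
Chain via Highfield Partners LP → Northgate Foods Inc. → Stonebridge Group plc (R3): 100% × 11% × 24% × 27% = 0.7128% of Silverbay Industries Corp.
Aggregating (R1): 10.280592% + 0.7128% = 10.993392%.

10.993392%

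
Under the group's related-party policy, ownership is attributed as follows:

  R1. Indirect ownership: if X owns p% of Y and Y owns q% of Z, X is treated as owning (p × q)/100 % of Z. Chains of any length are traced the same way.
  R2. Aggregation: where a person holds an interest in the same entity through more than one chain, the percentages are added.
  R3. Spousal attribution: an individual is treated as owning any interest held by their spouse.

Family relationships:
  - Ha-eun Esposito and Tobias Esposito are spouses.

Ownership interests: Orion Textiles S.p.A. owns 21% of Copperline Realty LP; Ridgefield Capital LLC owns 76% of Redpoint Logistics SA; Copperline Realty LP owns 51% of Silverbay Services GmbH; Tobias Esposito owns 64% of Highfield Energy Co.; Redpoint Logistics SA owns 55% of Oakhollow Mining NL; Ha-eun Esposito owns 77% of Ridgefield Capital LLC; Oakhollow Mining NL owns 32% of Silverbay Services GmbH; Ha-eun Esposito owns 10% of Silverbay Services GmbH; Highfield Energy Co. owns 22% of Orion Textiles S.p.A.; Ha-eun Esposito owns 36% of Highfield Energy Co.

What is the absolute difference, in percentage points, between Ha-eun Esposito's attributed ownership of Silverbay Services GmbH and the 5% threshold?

17.65572

By spousal attribution (R3), Ha-eun Esposito is treated as also owning Tobias Esposito's interest in Highfield Energy Co, giving 36% + 64% = 100%.
Chain via Ridgefield Capital LLC → Redpoint Logistics SA → Oakhollow Mining NL (R1): 77% × 76% × 55% × 32% = 10.29952% of Silverbay Services GmbH.
Chain via Highfield Energy Co. → Orion Textiles S.p.A. → Copperline Realty LP (R1): 100% × 22% × 21% × 51% = 2.3562% of Silverbay Services GmbH.
Direct interest in Silverbay Services GmbH: 10%.
Aggregating (R2): 10.29952% + 2.3562% + 10% = 22.65572%.
22.65572% exceeds the 5% threshold by 17.65572 percentage points.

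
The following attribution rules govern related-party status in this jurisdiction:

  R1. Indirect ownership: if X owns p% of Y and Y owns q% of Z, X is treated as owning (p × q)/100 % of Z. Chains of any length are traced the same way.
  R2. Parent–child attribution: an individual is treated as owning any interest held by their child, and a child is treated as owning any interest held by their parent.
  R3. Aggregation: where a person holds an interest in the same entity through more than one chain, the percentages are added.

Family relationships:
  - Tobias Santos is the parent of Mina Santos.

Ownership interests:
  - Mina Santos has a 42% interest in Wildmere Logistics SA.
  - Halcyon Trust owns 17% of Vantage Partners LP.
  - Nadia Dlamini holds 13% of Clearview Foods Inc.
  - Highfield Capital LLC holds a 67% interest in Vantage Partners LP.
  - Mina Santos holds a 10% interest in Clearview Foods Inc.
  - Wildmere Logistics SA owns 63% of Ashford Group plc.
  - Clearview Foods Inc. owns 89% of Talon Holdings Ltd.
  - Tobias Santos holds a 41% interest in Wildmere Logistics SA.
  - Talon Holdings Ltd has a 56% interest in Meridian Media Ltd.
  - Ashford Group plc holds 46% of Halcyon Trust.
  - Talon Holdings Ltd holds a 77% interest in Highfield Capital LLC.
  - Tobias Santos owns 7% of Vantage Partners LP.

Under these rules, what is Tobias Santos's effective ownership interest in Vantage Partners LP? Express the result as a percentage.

By parent–child attribution (R2), Tobias Santos is treated as also owning Mina Santos's interest in Wildmere Logistics SA, giving 41% + 42% = 83%.
By parent–child attribution (R2), Tobias Santos is treated as owning Mina Santos's 10% interest in Clearview Foods Inc.
Chain via Wildmere Logistics SA → Ashford Group plc → Halcyon Trust (R1): 83% × 63% × 46% × 17% = 4.089078% of Vantage Partners LP.
Direct interest in Vantage Partners LP: 7%.
Chain via Clearview Foods Inc. → Talon Holdings Ltd → Highfield Capital LLC (R1): 10% × 89% × 77% × 67% = 4.59151% of Vantage Partners LP.
Aggregating (R3): 4.089078% + 7% + 4.59151% = 15.680588%.

15.680588%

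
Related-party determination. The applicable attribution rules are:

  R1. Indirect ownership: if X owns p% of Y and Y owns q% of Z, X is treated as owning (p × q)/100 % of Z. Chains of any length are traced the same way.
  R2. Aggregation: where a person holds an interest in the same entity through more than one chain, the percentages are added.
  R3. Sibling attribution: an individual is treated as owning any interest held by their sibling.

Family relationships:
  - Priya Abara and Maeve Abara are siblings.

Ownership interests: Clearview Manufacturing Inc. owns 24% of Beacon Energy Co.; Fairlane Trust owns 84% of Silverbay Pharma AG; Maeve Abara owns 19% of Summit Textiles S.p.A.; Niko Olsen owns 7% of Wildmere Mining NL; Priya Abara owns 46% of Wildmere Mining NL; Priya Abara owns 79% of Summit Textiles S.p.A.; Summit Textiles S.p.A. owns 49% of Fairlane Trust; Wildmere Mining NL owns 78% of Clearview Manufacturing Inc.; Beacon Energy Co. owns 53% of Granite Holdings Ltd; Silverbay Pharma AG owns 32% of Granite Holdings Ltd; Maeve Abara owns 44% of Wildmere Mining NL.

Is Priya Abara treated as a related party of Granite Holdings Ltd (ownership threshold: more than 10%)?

By sibling attribution (R3), Priya Abara is treated as also owning Maeve Abara's interest in Summit Textiles S.p.A, giving 79% + 19% = 98%.
By sibling attribution (R3), Priya Abara is treated as also owning Maeve Abara's interest in Wildmere Mining NL, giving 46% + 44% = 90%.
Chain via Summit Textiles S.p.A. → Fairlane Trust → Silverbay Pharma AG (R1): 98% × 49% × 84% × 32% = 12.907776% of Granite Holdings Ltd.
Chain via Wildmere Mining NL → Clearview Manufacturing Inc. → Beacon Energy Co. (R1): 90% × 78% × 24% × 53% = 8.92944% of Granite Holdings Ltd.
Aggregating (R2): 12.907776% + 8.92944% = 21.837216%.
21.837216% exceeds the 10% threshold, so Priya is a related party to Granite Holdings Ltd.

Yes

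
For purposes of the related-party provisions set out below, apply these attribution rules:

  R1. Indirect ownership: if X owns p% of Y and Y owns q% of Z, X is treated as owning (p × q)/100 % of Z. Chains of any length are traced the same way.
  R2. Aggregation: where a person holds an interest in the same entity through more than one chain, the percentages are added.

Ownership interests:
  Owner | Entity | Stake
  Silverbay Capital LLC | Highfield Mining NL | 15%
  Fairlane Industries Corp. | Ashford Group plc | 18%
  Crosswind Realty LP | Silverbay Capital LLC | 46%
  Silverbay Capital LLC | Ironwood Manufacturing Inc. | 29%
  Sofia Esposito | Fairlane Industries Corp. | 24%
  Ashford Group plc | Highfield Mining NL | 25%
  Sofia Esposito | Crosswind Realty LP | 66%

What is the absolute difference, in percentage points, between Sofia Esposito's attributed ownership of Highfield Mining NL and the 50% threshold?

Chain via Fairlane Industries Corp. → Ashford Group plc (R1): 24% × 18% × 25% = 1.08% of Highfield Mining NL.
Chain via Crosswind Realty LP → Silverbay Capital LLC (R1): 66% × 46% × 15% = 4.554% of Highfield Mining NL.
Aggregating (R2): 1.08% + 4.554% = 5.634%.
5.634% falls short of the 50% threshold by 44.366 percentage points.

44.366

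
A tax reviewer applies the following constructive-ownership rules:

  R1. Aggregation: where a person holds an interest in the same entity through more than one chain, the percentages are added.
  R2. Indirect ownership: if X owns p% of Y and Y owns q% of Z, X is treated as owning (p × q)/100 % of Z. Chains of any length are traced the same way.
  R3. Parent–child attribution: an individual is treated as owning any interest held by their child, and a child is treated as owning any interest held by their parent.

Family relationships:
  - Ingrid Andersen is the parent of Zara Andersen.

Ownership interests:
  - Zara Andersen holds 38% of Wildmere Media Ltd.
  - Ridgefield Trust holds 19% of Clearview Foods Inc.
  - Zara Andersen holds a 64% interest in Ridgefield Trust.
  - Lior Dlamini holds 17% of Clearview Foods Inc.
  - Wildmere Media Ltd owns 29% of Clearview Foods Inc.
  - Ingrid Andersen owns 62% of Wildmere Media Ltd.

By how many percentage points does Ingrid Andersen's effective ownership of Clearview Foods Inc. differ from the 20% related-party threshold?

By parent–child attribution (R3), Ingrid Andersen is treated as also owning Zara Andersen's interest in Wildmere Media Ltd, giving 62% + 38% = 100%.
By parent–child attribution (R3), Ingrid Andersen is treated as owning Zara Andersen's 64% interest in Ridgefield Trust.
Chain via Wildmere Media Ltd (R2): 100% × 29% = 29% of Clearview Foods Inc.
Chain via Ridgefield Trust (R2): 64% × 19% = 12.16% of Clearview Foods Inc.
Aggregating (R1): 29% + 12.16% = 41.16%.
41.16% exceeds the 20% threshold by 21.16 percentage points.

21.16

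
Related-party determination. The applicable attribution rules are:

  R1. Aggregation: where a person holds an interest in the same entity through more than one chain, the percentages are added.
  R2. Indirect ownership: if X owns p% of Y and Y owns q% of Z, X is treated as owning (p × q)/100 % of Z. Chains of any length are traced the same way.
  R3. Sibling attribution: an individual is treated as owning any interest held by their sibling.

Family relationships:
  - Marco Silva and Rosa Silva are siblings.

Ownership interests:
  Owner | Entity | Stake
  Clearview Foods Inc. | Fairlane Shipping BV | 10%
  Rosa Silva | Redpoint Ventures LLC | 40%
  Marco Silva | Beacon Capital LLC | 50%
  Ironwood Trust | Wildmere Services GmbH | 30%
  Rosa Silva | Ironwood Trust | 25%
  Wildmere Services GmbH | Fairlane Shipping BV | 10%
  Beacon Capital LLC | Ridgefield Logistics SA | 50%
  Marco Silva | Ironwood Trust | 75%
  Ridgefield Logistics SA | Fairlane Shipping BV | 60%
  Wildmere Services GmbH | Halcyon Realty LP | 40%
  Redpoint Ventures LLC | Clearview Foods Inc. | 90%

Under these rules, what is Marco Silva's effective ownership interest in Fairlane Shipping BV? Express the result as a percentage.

By sibling attribution (R3), Marco Silva is treated as also owning Rosa Silva's interest in Ironwood Trust, giving 75% + 25% = 100%.
By sibling attribution (R3), Marco Silva is treated as owning Rosa Silva's 40% interest in Redpoint Ventures LLC.
Chain via Ironwood Trust → Wildmere Services GmbH (R2): 100% × 30% × 10% = 3% of Fairlane Shipping BV.
Chain via Beacon Capital LLC → Ridgefield Logistics SA (R2): 50% × 50% × 60% = 15% of Fairlane Shipping BV.
Chain via Redpoint Ventures LLC → Clearview Foods Inc. (R2): 40% × 90% × 10% = 3.6% of Fairlane Shipping BV.
Aggregating (R1): 3% + 15% + 3.6% = 21.6%.

21.6%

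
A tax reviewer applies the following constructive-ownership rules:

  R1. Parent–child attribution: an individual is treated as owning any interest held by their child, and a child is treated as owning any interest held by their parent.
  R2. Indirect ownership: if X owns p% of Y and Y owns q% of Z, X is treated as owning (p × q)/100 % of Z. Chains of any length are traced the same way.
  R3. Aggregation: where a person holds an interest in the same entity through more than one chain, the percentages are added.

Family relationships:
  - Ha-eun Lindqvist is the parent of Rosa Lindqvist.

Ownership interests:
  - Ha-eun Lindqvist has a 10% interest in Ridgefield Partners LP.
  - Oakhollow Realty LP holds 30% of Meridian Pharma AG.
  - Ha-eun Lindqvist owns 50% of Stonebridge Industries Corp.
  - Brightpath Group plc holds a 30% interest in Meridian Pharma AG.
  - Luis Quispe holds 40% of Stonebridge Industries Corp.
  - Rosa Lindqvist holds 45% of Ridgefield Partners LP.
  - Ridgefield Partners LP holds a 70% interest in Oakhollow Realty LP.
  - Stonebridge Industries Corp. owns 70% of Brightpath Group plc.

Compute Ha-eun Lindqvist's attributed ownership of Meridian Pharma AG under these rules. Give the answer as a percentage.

By parent–child attribution (R1), Ha-eun Lindqvist is treated as also owning Rosa Lindqvist's interest in Ridgefield Partners LP, giving 10% + 45% = 55%.
Chain via Ridgefield Partners LP → Oakhollow Realty LP (R2): 55% × 70% × 30% = 11.55% of Meridian Pharma AG.
Chain via Stonebridge Industries Corp. → Brightpath Group plc (R2): 50% × 70% × 30% = 10.5% of Meridian Pharma AG.
Aggregating (R3): 11.55% + 10.5% = 22.05%.

22.05%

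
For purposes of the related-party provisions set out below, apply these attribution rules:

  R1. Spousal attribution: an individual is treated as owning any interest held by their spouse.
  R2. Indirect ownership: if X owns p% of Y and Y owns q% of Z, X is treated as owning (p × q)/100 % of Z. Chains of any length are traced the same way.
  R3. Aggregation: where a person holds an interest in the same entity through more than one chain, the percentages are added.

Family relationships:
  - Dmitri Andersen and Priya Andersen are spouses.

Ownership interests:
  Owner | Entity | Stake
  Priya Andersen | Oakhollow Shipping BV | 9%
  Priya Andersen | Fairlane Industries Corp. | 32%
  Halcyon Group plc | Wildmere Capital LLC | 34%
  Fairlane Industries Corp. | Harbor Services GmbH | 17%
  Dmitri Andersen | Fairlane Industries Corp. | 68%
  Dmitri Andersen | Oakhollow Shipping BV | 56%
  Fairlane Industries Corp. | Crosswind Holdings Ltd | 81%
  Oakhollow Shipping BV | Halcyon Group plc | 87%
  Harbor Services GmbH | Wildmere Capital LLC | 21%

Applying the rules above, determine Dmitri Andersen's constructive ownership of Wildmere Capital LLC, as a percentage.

By spousal attribution (R1), Dmitri Andersen is treated as also owning Priya Andersen's interest in Fairlane Industries Corp, giving 68% + 32% = 100%.
By spousal attribution (R1), Dmitri Andersen is treated as also owning Priya Andersen's interest in Oakhollow Shipping BV, giving 56% + 9% = 65%.
Chain via Fairlane Industries Corp. → Harbor Services GmbH (R2): 100% × 17% × 21% = 3.57% of Wildmere Capital LLC.
Chain via Oakhollow Shipping BV → Halcyon Group plc (R2): 65% × 87% × 34% = 19.227% of Wildmere Capital LLC.
Aggregating (R3): 3.57% + 19.227% = 22.797%.

22.797%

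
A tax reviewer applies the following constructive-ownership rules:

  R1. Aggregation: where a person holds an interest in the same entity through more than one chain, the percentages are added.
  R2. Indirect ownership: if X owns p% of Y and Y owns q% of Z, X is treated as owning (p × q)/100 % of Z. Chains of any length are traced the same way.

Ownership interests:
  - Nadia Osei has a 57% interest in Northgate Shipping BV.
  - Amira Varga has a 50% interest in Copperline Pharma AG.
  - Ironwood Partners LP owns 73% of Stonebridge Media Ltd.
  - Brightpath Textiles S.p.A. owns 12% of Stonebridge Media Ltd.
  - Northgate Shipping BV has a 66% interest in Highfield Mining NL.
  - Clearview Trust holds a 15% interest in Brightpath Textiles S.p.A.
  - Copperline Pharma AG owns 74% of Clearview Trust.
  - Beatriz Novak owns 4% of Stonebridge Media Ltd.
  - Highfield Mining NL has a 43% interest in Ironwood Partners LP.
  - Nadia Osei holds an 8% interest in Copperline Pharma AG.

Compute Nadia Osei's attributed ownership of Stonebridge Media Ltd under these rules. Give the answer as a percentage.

Chain via Northgate Shipping BV → Highfield Mining NL → Ironwood Partners LP (R2): 57% × 66% × 43% × 73% = 11.808918% of Stonebridge Media Ltd.
Chain via Copperline Pharma AG → Clearview Trust → Brightpath Textiles S.p.A. (R2): 8% × 74% × 15% × 12% = 0.10656% of Stonebridge Media Ltd.
Aggregating (R1): 11.808918% + 0.10656% = 11.915478%.

11.915478%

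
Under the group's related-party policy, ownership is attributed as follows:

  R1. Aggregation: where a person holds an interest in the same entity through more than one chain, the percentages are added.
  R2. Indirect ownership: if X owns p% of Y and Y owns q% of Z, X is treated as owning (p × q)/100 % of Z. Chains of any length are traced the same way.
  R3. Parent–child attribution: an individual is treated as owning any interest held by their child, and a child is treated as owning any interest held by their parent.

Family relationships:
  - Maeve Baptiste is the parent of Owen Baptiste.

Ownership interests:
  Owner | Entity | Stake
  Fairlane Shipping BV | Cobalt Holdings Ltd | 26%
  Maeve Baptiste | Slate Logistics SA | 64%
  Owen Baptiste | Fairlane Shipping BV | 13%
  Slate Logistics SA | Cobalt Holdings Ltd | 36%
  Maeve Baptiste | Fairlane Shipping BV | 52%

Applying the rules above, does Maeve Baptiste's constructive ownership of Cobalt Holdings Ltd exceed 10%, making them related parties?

By parent–child attribution (R3), Maeve Baptiste is treated as also owning Owen Baptiste's interest in Fairlane Shipping BV, giving 52% + 13% = 65%.
Chain via Slate Logistics SA (R2): 64% × 36% = 23.04% of Cobalt Holdings Ltd.
Chain via Fairlane Shipping BV (R2): 65% × 26% = 16.9% of Cobalt Holdings Ltd.
Aggregating (R1): 23.04% + 16.9% = 39.94%.
39.94% exceeds the 10% threshold, so Maeve is a related party to Cobalt Holdings Ltd.

Yes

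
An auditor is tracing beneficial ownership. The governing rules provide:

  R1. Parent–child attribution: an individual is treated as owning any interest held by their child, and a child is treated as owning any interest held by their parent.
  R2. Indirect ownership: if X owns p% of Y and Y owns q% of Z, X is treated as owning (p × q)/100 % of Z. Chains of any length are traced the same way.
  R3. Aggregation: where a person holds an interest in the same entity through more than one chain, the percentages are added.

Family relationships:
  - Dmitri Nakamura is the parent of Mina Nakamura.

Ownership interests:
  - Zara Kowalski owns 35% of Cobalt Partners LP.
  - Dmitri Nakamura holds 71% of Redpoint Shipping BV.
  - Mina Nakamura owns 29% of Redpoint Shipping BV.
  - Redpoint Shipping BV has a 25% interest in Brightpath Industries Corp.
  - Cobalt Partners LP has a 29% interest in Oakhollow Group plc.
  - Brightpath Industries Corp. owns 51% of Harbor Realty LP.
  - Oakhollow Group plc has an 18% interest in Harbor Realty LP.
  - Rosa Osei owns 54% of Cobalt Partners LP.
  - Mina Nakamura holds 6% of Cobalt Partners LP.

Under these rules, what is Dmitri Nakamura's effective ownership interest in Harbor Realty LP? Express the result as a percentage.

By parent–child attribution (R1), Dmitri Nakamura is treated as also owning Mina Nakamura's interest in Redpoint Shipping BV, giving 71% + 29% = 100%.
By parent–child attribution (R1), Dmitri Nakamura is treated as owning Mina Nakamura's 6% interest in Cobalt Partners LP.
Chain via Redpoint Shipping BV → Brightpath Industries Corp. (R2): 100% × 25% × 51% = 12.75% of Harbor Realty LP.
Chain via Cobalt Partners LP → Oakhollow Group plc (R2): 6% × 29% × 18% = 0.3132% of Harbor Realty LP.
Aggregating (R3): 12.75% + 0.3132% = 13.0632%.

13.0632%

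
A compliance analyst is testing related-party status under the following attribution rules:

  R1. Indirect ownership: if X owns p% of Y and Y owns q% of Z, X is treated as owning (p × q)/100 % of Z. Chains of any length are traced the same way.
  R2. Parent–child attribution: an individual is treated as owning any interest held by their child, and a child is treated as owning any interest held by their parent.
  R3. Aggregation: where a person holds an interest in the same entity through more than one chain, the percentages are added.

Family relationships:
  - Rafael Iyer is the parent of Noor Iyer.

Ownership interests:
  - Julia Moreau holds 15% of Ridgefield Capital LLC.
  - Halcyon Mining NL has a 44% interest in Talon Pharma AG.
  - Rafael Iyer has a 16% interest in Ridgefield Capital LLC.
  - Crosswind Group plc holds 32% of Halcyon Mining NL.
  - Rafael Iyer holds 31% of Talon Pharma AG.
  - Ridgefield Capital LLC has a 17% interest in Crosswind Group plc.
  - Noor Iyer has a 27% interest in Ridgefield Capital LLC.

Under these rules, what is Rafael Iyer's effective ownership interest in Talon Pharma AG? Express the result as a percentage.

By parent–child attribution (R2), Rafael Iyer is treated as also owning Noor Iyer's interest in Ridgefield Capital LLC, giving 16% + 27% = 43%.
Chain via Ridgefield Capital LLC → Crosswind Group plc → Halcyon Mining NL (R1): 43% × 17% × 32% × 44% = 1.029248% of Talon Pharma AG.
Direct interest in Talon Pharma AG: 31%.
Aggregating (R3): 1.029248% + 31% = 32.029248%.

32.029248%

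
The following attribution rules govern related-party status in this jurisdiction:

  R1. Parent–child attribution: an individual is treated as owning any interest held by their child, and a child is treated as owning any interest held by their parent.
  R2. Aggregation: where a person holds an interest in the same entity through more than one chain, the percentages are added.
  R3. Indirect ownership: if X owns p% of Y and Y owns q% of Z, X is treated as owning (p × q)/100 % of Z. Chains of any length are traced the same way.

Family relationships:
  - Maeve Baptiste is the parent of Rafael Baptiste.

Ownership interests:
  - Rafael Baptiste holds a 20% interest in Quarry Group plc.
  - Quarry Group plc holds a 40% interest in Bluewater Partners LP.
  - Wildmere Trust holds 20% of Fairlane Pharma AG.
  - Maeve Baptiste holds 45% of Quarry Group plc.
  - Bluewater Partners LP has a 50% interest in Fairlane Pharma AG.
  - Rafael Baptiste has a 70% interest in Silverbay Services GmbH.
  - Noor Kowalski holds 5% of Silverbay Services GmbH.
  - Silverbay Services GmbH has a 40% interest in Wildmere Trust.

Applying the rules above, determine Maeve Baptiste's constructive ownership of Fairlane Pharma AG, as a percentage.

18.6%

By parent–child attribution (R1), Maeve Baptiste is treated as also owning Rafael Baptiste's interest in Quarry Group plc, giving 45% + 20% = 65%.
By parent–child attribution (R1), Maeve Baptiste is treated as owning Rafael Baptiste's 70% interest in Silverbay Services GmbH.
Chain via Quarry Group plc → Bluewater Partners LP (R3): 65% × 40% × 50% = 13% of Fairlane Pharma AG.
Chain via Silverbay Services GmbH → Wildmere Trust (R3): 70% × 40% × 20% = 5.6% of Fairlane Pharma AG.
Aggregating (R2): 13% + 5.6% = 18.6%.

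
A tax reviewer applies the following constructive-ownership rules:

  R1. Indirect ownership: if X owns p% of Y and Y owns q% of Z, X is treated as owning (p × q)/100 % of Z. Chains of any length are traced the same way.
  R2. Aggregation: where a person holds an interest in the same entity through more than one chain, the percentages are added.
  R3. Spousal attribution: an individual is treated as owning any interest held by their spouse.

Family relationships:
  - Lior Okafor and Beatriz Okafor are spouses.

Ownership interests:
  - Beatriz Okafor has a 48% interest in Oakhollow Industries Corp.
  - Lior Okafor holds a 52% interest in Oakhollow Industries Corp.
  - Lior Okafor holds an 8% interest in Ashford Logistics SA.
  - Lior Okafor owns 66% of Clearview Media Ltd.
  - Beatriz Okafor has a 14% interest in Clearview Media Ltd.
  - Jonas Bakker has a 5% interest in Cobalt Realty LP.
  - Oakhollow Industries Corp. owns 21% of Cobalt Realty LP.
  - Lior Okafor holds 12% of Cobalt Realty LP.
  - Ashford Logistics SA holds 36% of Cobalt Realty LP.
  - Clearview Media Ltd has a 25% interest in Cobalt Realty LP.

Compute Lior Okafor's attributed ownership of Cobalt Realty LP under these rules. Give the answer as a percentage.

55.88%

By spousal attribution (R3), Lior Okafor is treated as also owning Beatriz Okafor's interest in Clearview Media Ltd, giving 66% + 14% = 80%.
By spousal attribution (R3), Lior Okafor is treated as also owning Beatriz Okafor's interest in Oakhollow Industries Corp, giving 52% + 48% = 100%.
Chain via Ashford Logistics SA (R1): 8% × 36% = 2.88% of Cobalt Realty LP.
Chain via Clearview Media Ltd (R1): 80% × 25% = 20% of Cobalt Realty LP.
Chain via Oakhollow Industries Corp. (R1): 100% × 21% = 21% of Cobalt Realty LP.
Direct interest in Cobalt Realty LP: 12%.
Aggregating (R2): 2.88% + 20% + 21% + 12% = 55.88%.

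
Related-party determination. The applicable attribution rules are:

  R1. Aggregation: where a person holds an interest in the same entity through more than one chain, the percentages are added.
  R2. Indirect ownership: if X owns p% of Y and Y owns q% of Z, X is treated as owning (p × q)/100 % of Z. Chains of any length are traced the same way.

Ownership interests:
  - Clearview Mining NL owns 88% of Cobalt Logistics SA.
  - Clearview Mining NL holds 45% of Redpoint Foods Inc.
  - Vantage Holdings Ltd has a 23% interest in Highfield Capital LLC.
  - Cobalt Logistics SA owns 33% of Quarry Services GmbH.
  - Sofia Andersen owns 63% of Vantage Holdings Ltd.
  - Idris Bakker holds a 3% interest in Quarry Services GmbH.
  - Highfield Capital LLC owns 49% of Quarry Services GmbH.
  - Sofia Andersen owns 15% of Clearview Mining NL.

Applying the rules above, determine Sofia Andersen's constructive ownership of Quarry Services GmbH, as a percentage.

Chain via Clearview Mining NL → Cobalt Logistics SA (R2): 15% × 88% × 33% = 4.356% of Quarry Services GmbH.
Chain via Vantage Holdings Ltd → Highfield Capital LLC (R2): 63% × 23% × 49% = 7.1001% of Quarry Services GmbH.
Aggregating (R1): 4.356% + 7.1001% = 11.4561%.

11.4561%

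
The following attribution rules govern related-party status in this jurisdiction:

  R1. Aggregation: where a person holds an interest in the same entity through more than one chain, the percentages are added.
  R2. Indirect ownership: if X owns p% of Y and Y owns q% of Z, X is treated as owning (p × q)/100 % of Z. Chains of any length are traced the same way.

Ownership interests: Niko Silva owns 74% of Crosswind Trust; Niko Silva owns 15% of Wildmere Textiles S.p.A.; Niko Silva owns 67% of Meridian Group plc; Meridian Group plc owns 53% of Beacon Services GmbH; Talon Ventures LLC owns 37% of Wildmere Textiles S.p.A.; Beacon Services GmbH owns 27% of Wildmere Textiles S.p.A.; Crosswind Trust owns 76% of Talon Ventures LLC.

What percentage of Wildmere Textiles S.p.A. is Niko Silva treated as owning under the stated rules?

Chain via Crosswind Trust → Talon Ventures LLC (R2): 74% × 76% × 37% = 20.8088% of Wildmere Textiles S.p.A.
Chain via Meridian Group plc → Beacon Services GmbH (R2): 67% × 53% × 27% = 9.5877% of Wildmere Textiles S.p.A.
Direct interest in Wildmere Textiles S.p.A: 15%.
Aggregating (R1): 20.8088% + 9.5877% + 15% = 45.3965%.

45.3965%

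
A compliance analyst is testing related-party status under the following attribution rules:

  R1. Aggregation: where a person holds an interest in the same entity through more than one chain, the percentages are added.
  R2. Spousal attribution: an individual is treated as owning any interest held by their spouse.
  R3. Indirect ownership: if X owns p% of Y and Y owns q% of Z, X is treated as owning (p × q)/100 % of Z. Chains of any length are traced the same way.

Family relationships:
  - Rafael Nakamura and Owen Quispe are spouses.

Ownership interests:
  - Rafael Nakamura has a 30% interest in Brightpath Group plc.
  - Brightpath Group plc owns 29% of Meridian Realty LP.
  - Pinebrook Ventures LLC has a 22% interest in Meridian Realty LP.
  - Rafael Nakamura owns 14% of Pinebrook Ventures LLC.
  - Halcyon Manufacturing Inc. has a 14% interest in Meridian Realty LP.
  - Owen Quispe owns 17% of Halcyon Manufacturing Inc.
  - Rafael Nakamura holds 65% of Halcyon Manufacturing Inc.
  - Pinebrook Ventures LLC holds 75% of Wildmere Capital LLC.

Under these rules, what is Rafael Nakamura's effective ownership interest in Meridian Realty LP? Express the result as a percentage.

23.26%

By spousal attribution (R2), Rafael Nakamura is treated as also owning Owen Quispe's interest in Halcyon Manufacturing Inc, giving 65% + 17% = 82%.
Chain via Pinebrook Ventures LLC (R3): 14% × 22% = 3.08% of Meridian Realty LP.
Chain via Halcyon Manufacturing Inc. (R3): 82% × 14% = 11.48% of Meridian Realty LP.
Chain via Brightpath Group plc (R3): 30% × 29% = 8.7% of Meridian Realty LP.
Aggregating (R1): 3.08% + 11.48% + 8.7% = 23.26%.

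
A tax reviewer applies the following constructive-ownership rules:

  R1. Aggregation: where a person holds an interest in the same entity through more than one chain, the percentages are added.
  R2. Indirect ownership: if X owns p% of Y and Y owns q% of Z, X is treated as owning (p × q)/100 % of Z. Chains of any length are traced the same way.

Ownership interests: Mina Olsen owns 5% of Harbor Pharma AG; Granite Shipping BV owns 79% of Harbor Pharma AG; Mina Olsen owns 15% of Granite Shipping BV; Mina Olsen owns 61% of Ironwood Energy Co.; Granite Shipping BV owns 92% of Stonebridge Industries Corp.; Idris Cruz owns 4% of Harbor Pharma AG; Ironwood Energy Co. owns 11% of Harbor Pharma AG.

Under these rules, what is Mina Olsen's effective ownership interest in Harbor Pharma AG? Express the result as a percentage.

23.56%

Chain via Granite Shipping BV (R2): 15% × 79% = 11.85% of Harbor Pharma AG.
Chain via Ironwood Energy Co. (R2): 61% × 11% = 6.71% of Harbor Pharma AG.
Direct interest in Harbor Pharma AG: 5%.
Aggregating (R1): 11.85% + 6.71% + 5% = 23.56%.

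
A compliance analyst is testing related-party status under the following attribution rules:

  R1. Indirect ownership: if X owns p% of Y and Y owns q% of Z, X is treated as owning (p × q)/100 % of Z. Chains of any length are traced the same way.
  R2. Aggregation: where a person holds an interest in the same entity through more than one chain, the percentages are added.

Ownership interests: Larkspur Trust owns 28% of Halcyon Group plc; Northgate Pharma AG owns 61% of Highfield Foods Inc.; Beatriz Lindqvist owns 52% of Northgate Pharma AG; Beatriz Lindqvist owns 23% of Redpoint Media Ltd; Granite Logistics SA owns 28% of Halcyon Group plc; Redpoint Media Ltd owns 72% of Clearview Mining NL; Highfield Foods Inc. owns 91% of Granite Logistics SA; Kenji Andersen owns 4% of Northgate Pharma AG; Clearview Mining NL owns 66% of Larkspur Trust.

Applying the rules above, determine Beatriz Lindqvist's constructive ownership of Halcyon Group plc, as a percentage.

11.142544%

Chain via Redpoint Media Ltd → Clearview Mining NL → Larkspur Trust (R1): 23% × 72% × 66% × 28% = 3.060288% of Halcyon Group plc.
Chain via Northgate Pharma AG → Highfield Foods Inc. → Granite Logistics SA (R1): 52% × 61% × 91% × 28% = 8.082256% of Halcyon Group plc.
Aggregating (R2): 3.060288% + 8.082256% = 11.142544%.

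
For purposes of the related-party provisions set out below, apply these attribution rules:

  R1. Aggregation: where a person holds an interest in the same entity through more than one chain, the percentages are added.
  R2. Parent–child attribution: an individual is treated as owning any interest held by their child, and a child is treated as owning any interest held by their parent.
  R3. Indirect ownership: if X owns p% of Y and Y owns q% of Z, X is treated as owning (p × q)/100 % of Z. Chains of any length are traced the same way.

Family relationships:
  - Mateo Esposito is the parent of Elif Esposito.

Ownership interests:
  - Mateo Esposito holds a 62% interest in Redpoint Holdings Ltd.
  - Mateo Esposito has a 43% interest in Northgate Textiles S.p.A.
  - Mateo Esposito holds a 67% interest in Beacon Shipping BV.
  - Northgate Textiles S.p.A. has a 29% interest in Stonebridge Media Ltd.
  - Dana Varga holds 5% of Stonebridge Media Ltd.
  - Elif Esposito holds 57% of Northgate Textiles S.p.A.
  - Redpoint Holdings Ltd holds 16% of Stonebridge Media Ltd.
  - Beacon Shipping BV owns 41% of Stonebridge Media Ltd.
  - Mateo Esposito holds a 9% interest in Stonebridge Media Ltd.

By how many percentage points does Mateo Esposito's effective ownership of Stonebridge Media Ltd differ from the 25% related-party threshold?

By parent–child attribution (R2), Mateo Esposito is treated as also owning Elif Esposito's interest in Northgate Textiles S.p.A, giving 43% + 57% = 100%.
Chain via Beacon Shipping BV (R3): 67% × 41% = 27.47% of Stonebridge Media Ltd.
Chain via Northgate Textiles S.p.A. (R3): 100% × 29% = 29% of Stonebridge Media Ltd.
Chain via Redpoint Holdings Ltd (R3): 62% × 16% = 9.92% of Stonebridge Media Ltd.
Direct interest in Stonebridge Media Ltd: 9%.
Aggregating (R1): 27.47% + 29% + 9.92% + 9% = 75.39%.
75.39% exceeds the 25% threshold by 50.39 percentage points.

50.39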